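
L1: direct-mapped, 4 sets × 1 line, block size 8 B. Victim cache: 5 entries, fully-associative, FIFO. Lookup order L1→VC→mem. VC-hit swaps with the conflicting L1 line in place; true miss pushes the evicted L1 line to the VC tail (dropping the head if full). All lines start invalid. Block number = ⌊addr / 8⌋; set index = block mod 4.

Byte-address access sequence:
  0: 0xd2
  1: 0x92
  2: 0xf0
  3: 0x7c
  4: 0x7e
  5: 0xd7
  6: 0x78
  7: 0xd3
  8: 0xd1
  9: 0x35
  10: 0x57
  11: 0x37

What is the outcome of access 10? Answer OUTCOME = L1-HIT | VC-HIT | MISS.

OUTCOME = MISS

0: 0xd2 (blk 26, set 2) → MISS  vc=[]
1: 0x92 (blk 18, set 2) → MISS  vc=[26]
2: 0xf0 (blk 30, set 2) → MISS  vc=[26, 18]
3: 0x7c (blk 15, set 3) → MISS  vc=[26, 18]
4: 0x7e (blk 15, set 3) → L1-HIT  vc=[26, 18]
5: 0xd7 (blk 26, set 2) → VC-HIT  vc=[30, 18]
6: 0x78 (blk 15, set 3) → L1-HIT  vc=[30, 18]
7: 0xd3 (blk 26, set 2) → L1-HIT  vc=[30, 18]
8: 0xd1 (blk 26, set 2) → L1-HIT  vc=[30, 18]
9: 0x35 (blk 6, set 2) → MISS  vc=[30, 18, 26]
10: 0x57 (blk 10, set 2) → MISS  vc=[30, 18, 26, 6]
11: 0x37 (blk 6, set 2) → VC-HIT  vc=[30, 18, 26, 10]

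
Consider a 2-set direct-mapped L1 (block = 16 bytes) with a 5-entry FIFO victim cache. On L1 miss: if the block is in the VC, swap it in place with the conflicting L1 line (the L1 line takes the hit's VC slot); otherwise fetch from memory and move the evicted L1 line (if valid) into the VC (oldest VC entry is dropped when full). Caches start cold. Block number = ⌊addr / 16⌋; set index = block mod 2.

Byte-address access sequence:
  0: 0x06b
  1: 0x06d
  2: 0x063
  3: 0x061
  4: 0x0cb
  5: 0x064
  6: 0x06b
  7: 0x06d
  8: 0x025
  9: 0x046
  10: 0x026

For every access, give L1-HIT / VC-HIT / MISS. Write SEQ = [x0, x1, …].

SEQ = [MISS, L1-HIT, L1-HIT, L1-HIT, MISS, VC-HIT, L1-HIT, L1-HIT, MISS, MISS, VC-HIT]

#0 0x6b→b6/s0 MISS; vc=[]
#1 0x6d→b6/s0 L1-HIT; vc=[]
#2 0x63→b6/s0 L1-HIT; vc=[]
#3 0x61→b6/s0 L1-HIT; vc=[]
#4 0xcb→b12/s0 MISS; vc=[6]
#5 0x64→b6/s0 VC-HIT; vc=[12]
#6 0x6b→b6/s0 L1-HIT; vc=[12]
#7 0x6d→b6/s0 L1-HIT; vc=[12]
#8 0x25→b2/s0 MISS; vc=[12,6]
#9 0x46→b4/s0 MISS; vc=[12,6,2]
#10 0x26→b2/s0 VC-HIT; vc=[12,6,4]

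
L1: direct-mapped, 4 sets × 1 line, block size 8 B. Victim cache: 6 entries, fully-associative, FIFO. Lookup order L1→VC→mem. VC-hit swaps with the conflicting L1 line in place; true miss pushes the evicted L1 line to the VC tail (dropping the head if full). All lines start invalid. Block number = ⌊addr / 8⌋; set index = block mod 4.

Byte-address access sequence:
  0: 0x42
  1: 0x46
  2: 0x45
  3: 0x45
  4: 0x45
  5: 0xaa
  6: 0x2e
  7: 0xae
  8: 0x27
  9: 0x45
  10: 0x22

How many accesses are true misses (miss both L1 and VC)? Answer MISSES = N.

MISSES = 4

#0 0x42→b8/s0 MISS; vc=[]
#1 0x46→b8/s0 L1-HIT; vc=[]
#2 0x45→b8/s0 L1-HIT; vc=[]
#3 0x45→b8/s0 L1-HIT; vc=[]
#4 0x45→b8/s0 L1-HIT; vc=[]
#5 0xaa→b21/s1 MISS; vc=[]
#6 0x2e→b5/s1 MISS; vc=[21]
#7 0xae→b21/s1 VC-HIT; vc=[5]
#8 0x27→b4/s0 MISS; vc=[5,8]
#9 0x45→b8/s0 VC-HIT; vc=[5,4]
#10 0x22→b4/s0 VC-HIT; vc=[5,8]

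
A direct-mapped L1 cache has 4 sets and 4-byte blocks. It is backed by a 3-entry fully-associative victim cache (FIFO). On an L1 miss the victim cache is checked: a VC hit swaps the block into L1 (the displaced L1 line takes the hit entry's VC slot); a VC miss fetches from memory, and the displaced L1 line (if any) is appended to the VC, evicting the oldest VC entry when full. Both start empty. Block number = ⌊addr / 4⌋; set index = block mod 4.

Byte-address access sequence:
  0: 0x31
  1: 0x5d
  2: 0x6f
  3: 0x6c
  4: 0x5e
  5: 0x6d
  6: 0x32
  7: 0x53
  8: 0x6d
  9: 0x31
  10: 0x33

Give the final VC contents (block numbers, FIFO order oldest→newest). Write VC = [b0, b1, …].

VC = [23, 20]

  [0] addr=0x31 blk=12 s=0: MISS | VC []
  [1] addr=0x5d blk=23 s=3: MISS | VC []
  [2] addr=0x6f blk=27 s=3: MISS | VC [23]
  [3] addr=0x6c blk=27 s=3: L1-HIT | VC [23]
  [4] addr=0x5e blk=23 s=3: VC-HIT | VC [27]
  [5] addr=0x6d blk=27 s=3: VC-HIT | VC [23]
  [6] addr=0x32 blk=12 s=0: L1-HIT | VC [23]
  [7] addr=0x53 blk=20 s=0: MISS | VC [23, 12]
  [8] addr=0x6d blk=27 s=3: L1-HIT | VC [23, 12]
  [9] addr=0x31 blk=12 s=0: VC-HIT | VC [23, 20]
  [10] addr=0x33 blk=12 s=0: L1-HIT | VC [23, 20]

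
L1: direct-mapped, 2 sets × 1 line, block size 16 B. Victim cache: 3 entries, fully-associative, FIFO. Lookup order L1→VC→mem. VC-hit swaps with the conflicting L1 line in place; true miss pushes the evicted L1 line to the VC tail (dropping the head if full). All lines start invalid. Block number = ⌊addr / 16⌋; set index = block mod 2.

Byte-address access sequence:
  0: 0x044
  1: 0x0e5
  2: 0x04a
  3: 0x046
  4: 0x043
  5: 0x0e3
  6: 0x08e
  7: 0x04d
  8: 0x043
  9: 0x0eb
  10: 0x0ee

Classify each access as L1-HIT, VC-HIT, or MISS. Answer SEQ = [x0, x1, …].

  [0] addr=0x44 blk=4 s=0: MISS | VC []
  [1] addr=0xe5 blk=14 s=0: MISS | VC [4]
  [2] addr=0x4a blk=4 s=0: VC-HIT | VC [14]
  [3] addr=0x46 blk=4 s=0: L1-HIT | VC [14]
  [4] addr=0x43 blk=4 s=0: L1-HIT | VC [14]
  [5] addr=0xe3 blk=14 s=0: VC-HIT | VC [4]
  [6] addr=0x8e blk=8 s=0: MISS | VC [4, 14]
  [7] addr=0x4d blk=4 s=0: VC-HIT | VC [8, 14]
  [8] addr=0x43 blk=4 s=0: L1-HIT | VC [8, 14]
  [9] addr=0xeb blk=14 s=0: VC-HIT | VC [8, 4]
  [10] addr=0xee blk=14 s=0: L1-HIT | VC [8, 4]

SEQ = [MISS, MISS, VC-HIT, L1-HIT, L1-HIT, VC-HIT, MISS, VC-HIT, L1-HIT, VC-HIT, L1-HIT]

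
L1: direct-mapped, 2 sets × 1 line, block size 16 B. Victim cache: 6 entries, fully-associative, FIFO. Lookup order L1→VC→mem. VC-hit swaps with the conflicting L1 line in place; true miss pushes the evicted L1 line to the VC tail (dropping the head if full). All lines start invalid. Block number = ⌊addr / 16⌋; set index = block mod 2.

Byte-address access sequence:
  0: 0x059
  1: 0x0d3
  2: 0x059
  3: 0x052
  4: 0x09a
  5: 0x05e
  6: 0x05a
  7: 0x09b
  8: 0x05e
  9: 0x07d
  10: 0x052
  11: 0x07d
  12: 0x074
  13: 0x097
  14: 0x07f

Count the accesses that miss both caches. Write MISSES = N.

MISSES = 4

  [0] addr=0x59 blk=5 s=1: MISS | VC []
  [1] addr=0xd3 blk=13 s=1: MISS | VC [5]
  [2] addr=0x59 blk=5 s=1: VC-HIT | VC [13]
  [3] addr=0x52 blk=5 s=1: L1-HIT | VC [13]
  [4] addr=0x9a blk=9 s=1: MISS | VC [13, 5]
  [5] addr=0x5e blk=5 s=1: VC-HIT | VC [13, 9]
  [6] addr=0x5a blk=5 s=1: L1-HIT | VC [13, 9]
  [7] addr=0x9b blk=9 s=1: VC-HIT | VC [13, 5]
  [8] addr=0x5e blk=5 s=1: VC-HIT | VC [13, 9]
  [9] addr=0x7d blk=7 s=1: MISS | VC [13, 9, 5]
  [10] addr=0x52 blk=5 s=1: VC-HIT | VC [13, 9, 7]
  [11] addr=0x7d blk=7 s=1: VC-HIT | VC [13, 9, 5]
  [12] addr=0x74 blk=7 s=1: L1-HIT | VC [13, 9, 5]
  [13] addr=0x97 blk=9 s=1: VC-HIT | VC [13, 7, 5]
  [14] addr=0x7f blk=7 s=1: VC-HIT | VC [13, 9, 5]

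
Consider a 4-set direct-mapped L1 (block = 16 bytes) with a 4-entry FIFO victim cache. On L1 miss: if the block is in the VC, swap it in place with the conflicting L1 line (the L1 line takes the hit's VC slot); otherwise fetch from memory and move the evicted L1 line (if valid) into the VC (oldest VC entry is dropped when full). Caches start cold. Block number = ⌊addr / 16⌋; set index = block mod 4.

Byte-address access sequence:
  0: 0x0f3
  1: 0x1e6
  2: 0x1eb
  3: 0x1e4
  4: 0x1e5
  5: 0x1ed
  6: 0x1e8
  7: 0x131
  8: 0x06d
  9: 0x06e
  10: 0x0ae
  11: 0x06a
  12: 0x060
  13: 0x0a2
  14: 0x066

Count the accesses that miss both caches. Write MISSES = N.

MISSES = 5

0: 0xf3 (blk 15, set 3) → MISS  vc=[]
1: 0x1e6 (blk 30, set 2) → MISS  vc=[]
2: 0x1eb (blk 30, set 2) → L1-HIT  vc=[]
3: 0x1e4 (blk 30, set 2) → L1-HIT  vc=[]
4: 0x1e5 (blk 30, set 2) → L1-HIT  vc=[]
5: 0x1ed (blk 30, set 2) → L1-HIT  vc=[]
6: 0x1e8 (blk 30, set 2) → L1-HIT  vc=[]
7: 0x131 (blk 19, set 3) → MISS  vc=[15]
8: 0x6d (blk 6, set 2) → MISS  vc=[15, 30]
9: 0x6e (blk 6, set 2) → L1-HIT  vc=[15, 30]
10: 0xae (blk 10, set 2) → MISS  vc=[15, 30, 6]
11: 0x6a (blk 6, set 2) → VC-HIT  vc=[15, 30, 10]
12: 0x60 (blk 6, set 2) → L1-HIT  vc=[15, 30, 10]
13: 0xa2 (blk 10, set 2) → VC-HIT  vc=[15, 30, 6]
14: 0x66 (blk 6, set 2) → VC-HIT  vc=[15, 30, 10]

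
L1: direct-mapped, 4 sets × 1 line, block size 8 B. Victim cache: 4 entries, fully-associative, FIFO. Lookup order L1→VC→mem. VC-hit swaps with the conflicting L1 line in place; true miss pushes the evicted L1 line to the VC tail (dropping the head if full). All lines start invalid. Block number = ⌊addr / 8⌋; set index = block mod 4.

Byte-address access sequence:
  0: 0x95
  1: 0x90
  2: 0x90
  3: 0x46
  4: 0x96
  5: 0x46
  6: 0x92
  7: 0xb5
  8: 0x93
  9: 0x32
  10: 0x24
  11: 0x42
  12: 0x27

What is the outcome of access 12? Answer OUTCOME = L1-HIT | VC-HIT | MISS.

#0 0x95→b18/s2 MISS; vc=[]
#1 0x90→b18/s2 L1-HIT; vc=[]
#2 0x90→b18/s2 L1-HIT; vc=[]
#3 0x46→b8/s0 MISS; vc=[]
#4 0x96→b18/s2 L1-HIT; vc=[]
#5 0x46→b8/s0 L1-HIT; vc=[]
#6 0x92→b18/s2 L1-HIT; vc=[]
#7 0xb5→b22/s2 MISS; vc=[18]
#8 0x93→b18/s2 VC-HIT; vc=[22]
#9 0x32→b6/s2 MISS; vc=[22,18]
#10 0x24→b4/s0 MISS; vc=[22,18,8]
#11 0x42→b8/s0 VC-HIT; vc=[22,18,4]
#12 0x27→b4/s0 VC-HIT; vc=[22,18,8]

OUTCOME = VC-HIT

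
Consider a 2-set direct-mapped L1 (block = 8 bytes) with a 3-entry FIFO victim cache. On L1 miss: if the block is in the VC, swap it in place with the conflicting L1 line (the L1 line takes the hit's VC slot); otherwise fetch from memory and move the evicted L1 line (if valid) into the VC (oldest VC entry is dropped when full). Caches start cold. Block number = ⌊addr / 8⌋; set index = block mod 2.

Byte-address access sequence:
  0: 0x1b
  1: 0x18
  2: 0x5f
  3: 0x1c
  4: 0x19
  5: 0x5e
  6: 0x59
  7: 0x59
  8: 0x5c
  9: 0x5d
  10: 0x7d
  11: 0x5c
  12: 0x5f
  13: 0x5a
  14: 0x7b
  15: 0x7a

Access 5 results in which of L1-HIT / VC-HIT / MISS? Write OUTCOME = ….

OUTCOME = VC-HIT

#0 0x1b→b3/s1 MISS; vc=[]
#1 0x18→b3/s1 L1-HIT; vc=[]
#2 0x5f→b11/s1 MISS; vc=[3]
#3 0x1c→b3/s1 VC-HIT; vc=[11]
#4 0x19→b3/s1 L1-HIT; vc=[11]
#5 0x5e→b11/s1 VC-HIT; vc=[3]
#6 0x59→b11/s1 L1-HIT; vc=[3]
#7 0x59→b11/s1 L1-HIT; vc=[3]
#8 0x5c→b11/s1 L1-HIT; vc=[3]
#9 0x5d→b11/s1 L1-HIT; vc=[3]
#10 0x7d→b15/s1 MISS; vc=[3,11]
#11 0x5c→b11/s1 VC-HIT; vc=[3,15]
#12 0x5f→b11/s1 L1-HIT; vc=[3,15]
#13 0x5a→b11/s1 L1-HIT; vc=[3,15]
#14 0x7b→b15/s1 VC-HIT; vc=[3,11]
#15 0x7a→b15/s1 L1-HIT; vc=[3,11]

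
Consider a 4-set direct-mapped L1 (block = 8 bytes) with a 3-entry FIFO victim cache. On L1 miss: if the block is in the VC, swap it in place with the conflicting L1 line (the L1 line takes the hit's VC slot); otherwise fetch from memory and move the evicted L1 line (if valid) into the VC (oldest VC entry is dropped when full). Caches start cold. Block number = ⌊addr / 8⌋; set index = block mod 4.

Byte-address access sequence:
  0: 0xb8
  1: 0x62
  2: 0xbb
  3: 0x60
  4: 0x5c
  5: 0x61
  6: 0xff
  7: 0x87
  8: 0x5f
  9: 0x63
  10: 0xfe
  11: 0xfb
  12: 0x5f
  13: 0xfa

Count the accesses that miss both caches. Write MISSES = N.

MISSES = 5

  [0] addr=0xb8 blk=23 s=3: MISS | VC []
  [1] addr=0x62 blk=12 s=0: MISS | VC []
  [2] addr=0xbb blk=23 s=3: L1-HIT | VC []
  [3] addr=0x60 blk=12 s=0: L1-HIT | VC []
  [4] addr=0x5c blk=11 s=3: MISS | VC [23]
  [5] addr=0x61 blk=12 s=0: L1-HIT | VC [23]
  [6] addr=0xff blk=31 s=3: MISS | VC [23, 11]
  [7] addr=0x87 blk=16 s=0: MISS | VC [23, 11, 12]
  [8] addr=0x5f blk=11 s=3: VC-HIT | VC [23, 31, 12]
  [9] addr=0x63 blk=12 s=0: VC-HIT | VC [23, 31, 16]
  [10] addr=0xfe blk=31 s=3: VC-HIT | VC [23, 11, 16]
  [11] addr=0xfb blk=31 s=3: L1-HIT | VC [23, 11, 16]
  [12] addr=0x5f blk=11 s=3: VC-HIT | VC [23, 31, 16]
  [13] addr=0xfa blk=31 s=3: VC-HIT | VC [23, 11, 16]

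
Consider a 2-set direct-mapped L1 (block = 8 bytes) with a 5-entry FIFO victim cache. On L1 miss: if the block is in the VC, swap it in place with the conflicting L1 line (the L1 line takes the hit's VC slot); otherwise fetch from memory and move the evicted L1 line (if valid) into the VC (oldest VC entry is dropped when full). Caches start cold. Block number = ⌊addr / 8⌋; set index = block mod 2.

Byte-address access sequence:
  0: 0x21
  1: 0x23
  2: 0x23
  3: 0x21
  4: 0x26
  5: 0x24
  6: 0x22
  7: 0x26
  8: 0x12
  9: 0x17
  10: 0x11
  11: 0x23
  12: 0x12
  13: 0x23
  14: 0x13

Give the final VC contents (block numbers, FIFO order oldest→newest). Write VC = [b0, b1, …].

VC = [4]

0: 0x21 (blk 4, set 0) → MISS  vc=[]
1: 0x23 (blk 4, set 0) → L1-HIT  vc=[]
2: 0x23 (blk 4, set 0) → L1-HIT  vc=[]
3: 0x21 (blk 4, set 0) → L1-HIT  vc=[]
4: 0x26 (blk 4, set 0) → L1-HIT  vc=[]
5: 0x24 (blk 4, set 0) → L1-HIT  vc=[]
6: 0x22 (blk 4, set 0) → L1-HIT  vc=[]
7: 0x26 (blk 4, set 0) → L1-HIT  vc=[]
8: 0x12 (blk 2, set 0) → MISS  vc=[4]
9: 0x17 (blk 2, set 0) → L1-HIT  vc=[4]
10: 0x11 (blk 2, set 0) → L1-HIT  vc=[4]
11: 0x23 (blk 4, set 0) → VC-HIT  vc=[2]
12: 0x12 (blk 2, set 0) → VC-HIT  vc=[4]
13: 0x23 (blk 4, set 0) → VC-HIT  vc=[2]
14: 0x13 (blk 2, set 0) → VC-HIT  vc=[4]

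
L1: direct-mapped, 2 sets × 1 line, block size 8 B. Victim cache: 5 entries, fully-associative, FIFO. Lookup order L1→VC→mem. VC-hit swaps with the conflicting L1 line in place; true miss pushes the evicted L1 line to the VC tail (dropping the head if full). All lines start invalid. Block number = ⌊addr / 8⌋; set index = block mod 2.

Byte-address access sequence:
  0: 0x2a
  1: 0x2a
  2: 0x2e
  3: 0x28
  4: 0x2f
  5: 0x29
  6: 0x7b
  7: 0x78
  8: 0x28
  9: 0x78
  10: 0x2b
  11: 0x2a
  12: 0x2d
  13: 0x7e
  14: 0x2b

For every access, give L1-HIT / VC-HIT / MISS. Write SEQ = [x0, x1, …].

0: 0x2a (blk 5, set 1) → MISS  vc=[]
1: 0x2a (blk 5, set 1) → L1-HIT  vc=[]
2: 0x2e (blk 5, set 1) → L1-HIT  vc=[]
3: 0x28 (blk 5, set 1) → L1-HIT  vc=[]
4: 0x2f (blk 5, set 1) → L1-HIT  vc=[]
5: 0x29 (blk 5, set 1) → L1-HIT  vc=[]
6: 0x7b (blk 15, set 1) → MISS  vc=[5]
7: 0x78 (blk 15, set 1) → L1-HIT  vc=[5]
8: 0x28 (blk 5, set 1) → VC-HIT  vc=[15]
9: 0x78 (blk 15, set 1) → VC-HIT  vc=[5]
10: 0x2b (blk 5, set 1) → VC-HIT  vc=[15]
11: 0x2a (blk 5, set 1) → L1-HIT  vc=[15]
12: 0x2d (blk 5, set 1) → L1-HIT  vc=[15]
13: 0x7e (blk 15, set 1) → VC-HIT  vc=[5]
14: 0x2b (blk 5, set 1) → VC-HIT  vc=[15]

SEQ = [MISS, L1-HIT, L1-HIT, L1-HIT, L1-HIT, L1-HIT, MISS, L1-HIT, VC-HIT, VC-HIT, VC-HIT, L1-HIT, L1-HIT, VC-HIT, VC-HIT]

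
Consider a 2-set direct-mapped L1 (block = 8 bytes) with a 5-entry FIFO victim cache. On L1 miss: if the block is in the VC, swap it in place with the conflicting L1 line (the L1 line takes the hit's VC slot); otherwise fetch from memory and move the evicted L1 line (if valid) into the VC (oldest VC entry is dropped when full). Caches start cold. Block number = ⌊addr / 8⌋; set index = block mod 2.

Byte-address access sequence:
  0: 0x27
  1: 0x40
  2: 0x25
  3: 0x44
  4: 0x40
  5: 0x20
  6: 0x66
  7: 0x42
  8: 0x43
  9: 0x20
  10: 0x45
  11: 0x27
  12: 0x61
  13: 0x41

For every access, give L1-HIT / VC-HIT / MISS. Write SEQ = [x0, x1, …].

#0 0x27→b4/s0 MISS; vc=[]
#1 0x40→b8/s0 MISS; vc=[4]
#2 0x25→b4/s0 VC-HIT; vc=[8]
#3 0x44→b8/s0 VC-HIT; vc=[4]
#4 0x40→b8/s0 L1-HIT; vc=[4]
#5 0x20→b4/s0 VC-HIT; vc=[8]
#6 0x66→b12/s0 MISS; vc=[8,4]
#7 0x42→b8/s0 VC-HIT; vc=[12,4]
#8 0x43→b8/s0 L1-HIT; vc=[12,4]
#9 0x20→b4/s0 VC-HIT; vc=[12,8]
#10 0x45→b8/s0 VC-HIT; vc=[12,4]
#11 0x27→b4/s0 VC-HIT; vc=[12,8]
#12 0x61→b12/s0 VC-HIT; vc=[4,8]
#13 0x41→b8/s0 VC-HIT; vc=[4,12]

SEQ = [MISS, MISS, VC-HIT, VC-HIT, L1-HIT, VC-HIT, MISS, VC-HIT, L1-HIT, VC-HIT, VC-HIT, VC-HIT, VC-HIT, VC-HIT]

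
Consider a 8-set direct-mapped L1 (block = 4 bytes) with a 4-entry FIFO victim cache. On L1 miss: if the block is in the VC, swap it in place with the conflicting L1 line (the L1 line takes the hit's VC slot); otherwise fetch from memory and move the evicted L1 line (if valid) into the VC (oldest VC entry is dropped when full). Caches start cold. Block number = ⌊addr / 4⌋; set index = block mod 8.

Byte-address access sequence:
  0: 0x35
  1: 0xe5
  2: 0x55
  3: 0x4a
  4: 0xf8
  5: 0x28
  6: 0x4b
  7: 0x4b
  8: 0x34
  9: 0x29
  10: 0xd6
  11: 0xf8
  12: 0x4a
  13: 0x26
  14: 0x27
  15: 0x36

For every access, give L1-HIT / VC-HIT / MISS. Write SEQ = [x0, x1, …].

0: 0x35 (blk 13, set 5) → MISS  vc=[]
1: 0xe5 (blk 57, set 1) → MISS  vc=[]
2: 0x55 (blk 21, set 5) → MISS  vc=[13]
3: 0x4a (blk 18, set 2) → MISS  vc=[13]
4: 0xf8 (blk 62, set 6) → MISS  vc=[13]
5: 0x28 (blk 10, set 2) → MISS  vc=[13, 18]
6: 0x4b (blk 18, set 2) → VC-HIT  vc=[13, 10]
7: 0x4b (blk 18, set 2) → L1-HIT  vc=[13, 10]
8: 0x34 (blk 13, set 5) → VC-HIT  vc=[21, 10]
9: 0x29 (blk 10, set 2) → VC-HIT  vc=[21, 18]
10: 0xd6 (blk 53, set 5) → MISS  vc=[21, 18, 13]
11: 0xf8 (blk 62, set 6) → L1-HIT  vc=[21, 18, 13]
12: 0x4a (blk 18, set 2) → VC-HIT  vc=[21, 10, 13]
13: 0x26 (blk 9, set 1) → MISS  vc=[21, 10, 13, 57]
14: 0x27 (blk 9, set 1) → L1-HIT  vc=[21, 10, 13, 57]
15: 0x36 (blk 13, set 5) → VC-HIT  vc=[21, 10, 53, 57]

SEQ = [MISS, MISS, MISS, MISS, MISS, MISS, VC-HIT, L1-HIT, VC-HIT, VC-HIT, MISS, L1-HIT, VC-HIT, MISS, L1-HIT, VC-HIT]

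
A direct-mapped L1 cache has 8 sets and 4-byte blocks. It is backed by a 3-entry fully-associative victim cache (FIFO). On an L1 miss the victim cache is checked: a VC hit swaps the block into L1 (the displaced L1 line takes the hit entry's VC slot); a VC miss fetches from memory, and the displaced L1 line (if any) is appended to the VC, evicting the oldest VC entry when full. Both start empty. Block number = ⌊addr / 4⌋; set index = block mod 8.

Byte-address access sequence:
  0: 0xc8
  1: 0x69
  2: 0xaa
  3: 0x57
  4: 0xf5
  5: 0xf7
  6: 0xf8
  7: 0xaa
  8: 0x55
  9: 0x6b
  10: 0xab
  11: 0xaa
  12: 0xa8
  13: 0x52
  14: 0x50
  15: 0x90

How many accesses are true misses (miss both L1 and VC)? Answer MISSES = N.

MISSES = 8

0: 0xc8 (blk 50, set 2) → MISS  vc=[]
1: 0x69 (blk 26, set 2) → MISS  vc=[50]
2: 0xaa (blk 42, set 2) → MISS  vc=[50, 26]
3: 0x57 (blk 21, set 5) → MISS  vc=[50, 26]
4: 0xf5 (blk 61, set 5) → MISS  vc=[50, 26, 21]
5: 0xf7 (blk 61, set 5) → L1-HIT  vc=[50, 26, 21]
6: 0xf8 (blk 62, set 6) → MISS  vc=[50, 26, 21]
7: 0xaa (blk 42, set 2) → L1-HIT  vc=[50, 26, 21]
8: 0x55 (blk 21, set 5) → VC-HIT  vc=[50, 26, 61]
9: 0x6b (blk 26, set 2) → VC-HIT  vc=[50, 42, 61]
10: 0xab (blk 42, set 2) → VC-HIT  vc=[50, 26, 61]
11: 0xaa (blk 42, set 2) → L1-HIT  vc=[50, 26, 61]
12: 0xa8 (blk 42, set 2) → L1-HIT  vc=[50, 26, 61]
13: 0x52 (blk 20, set 4) → MISS  vc=[50, 26, 61]
14: 0x50 (blk 20, set 4) → L1-HIT  vc=[50, 26, 61]
15: 0x90 (blk 36, set 4) → MISS  vc=[26, 61, 20]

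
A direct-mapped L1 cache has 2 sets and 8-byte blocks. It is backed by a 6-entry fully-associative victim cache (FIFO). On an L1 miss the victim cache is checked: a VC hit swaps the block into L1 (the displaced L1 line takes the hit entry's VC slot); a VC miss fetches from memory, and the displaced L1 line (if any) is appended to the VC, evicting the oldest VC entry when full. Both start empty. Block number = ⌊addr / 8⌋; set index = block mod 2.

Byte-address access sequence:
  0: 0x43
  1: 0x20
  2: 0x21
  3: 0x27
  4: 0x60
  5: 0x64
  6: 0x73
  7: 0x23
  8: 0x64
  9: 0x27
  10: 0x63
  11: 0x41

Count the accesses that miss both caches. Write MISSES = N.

0: 0x43 (blk 8, set 0) → MISS  vc=[]
1: 0x20 (blk 4, set 0) → MISS  vc=[8]
2: 0x21 (blk 4, set 0) → L1-HIT  vc=[8]
3: 0x27 (blk 4, set 0) → L1-HIT  vc=[8]
4: 0x60 (blk 12, set 0) → MISS  vc=[8, 4]
5: 0x64 (blk 12, set 0) → L1-HIT  vc=[8, 4]
6: 0x73 (blk 14, set 0) → MISS  vc=[8, 4, 12]
7: 0x23 (blk 4, set 0) → VC-HIT  vc=[8, 14, 12]
8: 0x64 (blk 12, set 0) → VC-HIT  vc=[8, 14, 4]
9: 0x27 (blk 4, set 0) → VC-HIT  vc=[8, 14, 12]
10: 0x63 (blk 12, set 0) → VC-HIT  vc=[8, 14, 4]
11: 0x41 (blk 8, set 0) → VC-HIT  vc=[12, 14, 4]

MISSES = 4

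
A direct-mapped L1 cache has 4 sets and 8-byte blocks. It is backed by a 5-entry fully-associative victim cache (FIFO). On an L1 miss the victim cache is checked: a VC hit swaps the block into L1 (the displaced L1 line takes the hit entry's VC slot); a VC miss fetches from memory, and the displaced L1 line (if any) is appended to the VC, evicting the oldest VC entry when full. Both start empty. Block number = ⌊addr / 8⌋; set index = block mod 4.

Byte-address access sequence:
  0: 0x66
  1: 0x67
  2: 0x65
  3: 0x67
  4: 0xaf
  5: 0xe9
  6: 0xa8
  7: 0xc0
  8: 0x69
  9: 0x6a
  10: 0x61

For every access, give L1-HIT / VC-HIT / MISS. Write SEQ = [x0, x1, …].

SEQ = [MISS, L1-HIT, L1-HIT, L1-HIT, MISS, MISS, VC-HIT, MISS, MISS, L1-HIT, VC-HIT]

  [0] addr=0x66 blk=12 s=0: MISS | VC []
  [1] addr=0x67 blk=12 s=0: L1-HIT | VC []
  [2] addr=0x65 blk=12 s=0: L1-HIT | VC []
  [3] addr=0x67 blk=12 s=0: L1-HIT | VC []
  [4] addr=0xaf blk=21 s=1: MISS | VC []
  [5] addr=0xe9 blk=29 s=1: MISS | VC [21]
  [6] addr=0xa8 blk=21 s=1: VC-HIT | VC [29]
  [7] addr=0xc0 blk=24 s=0: MISS | VC [29, 12]
  [8] addr=0x69 blk=13 s=1: MISS | VC [29, 12, 21]
  [9] addr=0x6a blk=13 s=1: L1-HIT | VC [29, 12, 21]
  [10] addr=0x61 blk=12 s=0: VC-HIT | VC [29, 24, 21]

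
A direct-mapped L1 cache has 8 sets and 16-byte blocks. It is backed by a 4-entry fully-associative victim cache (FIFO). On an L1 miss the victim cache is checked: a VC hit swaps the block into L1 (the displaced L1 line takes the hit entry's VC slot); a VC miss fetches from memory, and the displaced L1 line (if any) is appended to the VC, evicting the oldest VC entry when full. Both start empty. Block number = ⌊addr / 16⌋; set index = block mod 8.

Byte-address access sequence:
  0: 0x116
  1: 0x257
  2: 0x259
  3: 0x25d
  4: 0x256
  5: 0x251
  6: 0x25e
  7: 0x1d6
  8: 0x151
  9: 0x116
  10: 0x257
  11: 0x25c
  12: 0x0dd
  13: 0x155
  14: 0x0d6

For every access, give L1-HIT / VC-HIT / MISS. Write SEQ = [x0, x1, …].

  [0] addr=0x116 blk=17 s=1: MISS | VC []
  [1] addr=0x257 blk=37 s=5: MISS | VC []
  [2] addr=0x259 blk=37 s=5: L1-HIT | VC []
  [3] addr=0x25d blk=37 s=5: L1-HIT | VC []
  [4] addr=0x256 blk=37 s=5: L1-HIT | VC []
  [5] addr=0x251 blk=37 s=5: L1-HIT | VC []
  [6] addr=0x25e blk=37 s=5: L1-HIT | VC []
  [7] addr=0x1d6 blk=29 s=5: MISS | VC [37]
  [8] addr=0x151 blk=21 s=5: MISS | VC [37, 29]
  [9] addr=0x116 blk=17 s=1: L1-HIT | VC [37, 29]
  [10] addr=0x257 blk=37 s=5: VC-HIT | VC [21, 29]
  [11] addr=0x25c blk=37 s=5: L1-HIT | VC [21, 29]
  [12] addr=0xdd blk=13 s=5: MISS | VC [21, 29, 37]
  [13] addr=0x155 blk=21 s=5: VC-HIT | VC [13, 29, 37]
  [14] addr=0xd6 blk=13 s=5: VC-HIT | VC [21, 29, 37]

SEQ = [MISS, MISS, L1-HIT, L1-HIT, L1-HIT, L1-HIT, L1-HIT, MISS, MISS, L1-HIT, VC-HIT, L1-HIT, MISS, VC-HIT, VC-HIT]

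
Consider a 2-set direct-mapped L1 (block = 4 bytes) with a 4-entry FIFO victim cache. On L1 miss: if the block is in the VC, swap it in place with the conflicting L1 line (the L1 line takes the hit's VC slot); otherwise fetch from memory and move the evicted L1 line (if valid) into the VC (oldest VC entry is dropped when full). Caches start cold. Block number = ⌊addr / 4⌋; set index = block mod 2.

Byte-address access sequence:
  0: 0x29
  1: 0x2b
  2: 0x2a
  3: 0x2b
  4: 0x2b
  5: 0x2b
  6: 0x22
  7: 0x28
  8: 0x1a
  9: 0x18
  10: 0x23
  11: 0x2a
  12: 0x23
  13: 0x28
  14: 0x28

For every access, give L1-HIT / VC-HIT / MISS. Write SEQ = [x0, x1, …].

0: 0x29 (blk 10, set 0) → MISS  vc=[]
1: 0x2b (blk 10, set 0) → L1-HIT  vc=[]
2: 0x2a (blk 10, set 0) → L1-HIT  vc=[]
3: 0x2b (blk 10, set 0) → L1-HIT  vc=[]
4: 0x2b (blk 10, set 0) → L1-HIT  vc=[]
5: 0x2b (blk 10, set 0) → L1-HIT  vc=[]
6: 0x22 (blk 8, set 0) → MISS  vc=[10]
7: 0x28 (blk 10, set 0) → VC-HIT  vc=[8]
8: 0x1a (blk 6, set 0) → MISS  vc=[8, 10]
9: 0x18 (blk 6, set 0) → L1-HIT  vc=[8, 10]
10: 0x23 (blk 8, set 0) → VC-HIT  vc=[6, 10]
11: 0x2a (blk 10, set 0) → VC-HIT  vc=[6, 8]
12: 0x23 (blk 8, set 0) → VC-HIT  vc=[6, 10]
13: 0x28 (blk 10, set 0) → VC-HIT  vc=[6, 8]
14: 0x28 (blk 10, set 0) → L1-HIT  vc=[6, 8]

SEQ = [MISS, L1-HIT, L1-HIT, L1-HIT, L1-HIT, L1-HIT, MISS, VC-HIT, MISS, L1-HIT, VC-HIT, VC-HIT, VC-HIT, VC-HIT, L1-HIT]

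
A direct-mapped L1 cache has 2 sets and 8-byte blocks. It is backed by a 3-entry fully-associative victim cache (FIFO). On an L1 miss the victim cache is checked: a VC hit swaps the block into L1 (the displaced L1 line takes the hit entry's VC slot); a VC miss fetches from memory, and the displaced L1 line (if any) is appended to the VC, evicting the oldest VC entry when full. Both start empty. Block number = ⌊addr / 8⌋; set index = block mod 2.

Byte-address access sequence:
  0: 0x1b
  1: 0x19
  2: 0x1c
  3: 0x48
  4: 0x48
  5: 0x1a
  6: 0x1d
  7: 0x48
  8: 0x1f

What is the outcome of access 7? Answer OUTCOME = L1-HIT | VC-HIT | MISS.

OUTCOME = VC-HIT

  [0] addr=0x1b blk=3 s=1: MISS | VC []
  [1] addr=0x19 blk=3 s=1: L1-HIT | VC []
  [2] addr=0x1c blk=3 s=1: L1-HIT | VC []
  [3] addr=0x48 blk=9 s=1: MISS | VC [3]
  [4] addr=0x48 blk=9 s=1: L1-HIT | VC [3]
  [5] addr=0x1a blk=3 s=1: VC-HIT | VC [9]
  [6] addr=0x1d blk=3 s=1: L1-HIT | VC [9]
  [7] addr=0x48 blk=9 s=1: VC-HIT | VC [3]
  [8] addr=0x1f blk=3 s=1: VC-HIT | VC [9]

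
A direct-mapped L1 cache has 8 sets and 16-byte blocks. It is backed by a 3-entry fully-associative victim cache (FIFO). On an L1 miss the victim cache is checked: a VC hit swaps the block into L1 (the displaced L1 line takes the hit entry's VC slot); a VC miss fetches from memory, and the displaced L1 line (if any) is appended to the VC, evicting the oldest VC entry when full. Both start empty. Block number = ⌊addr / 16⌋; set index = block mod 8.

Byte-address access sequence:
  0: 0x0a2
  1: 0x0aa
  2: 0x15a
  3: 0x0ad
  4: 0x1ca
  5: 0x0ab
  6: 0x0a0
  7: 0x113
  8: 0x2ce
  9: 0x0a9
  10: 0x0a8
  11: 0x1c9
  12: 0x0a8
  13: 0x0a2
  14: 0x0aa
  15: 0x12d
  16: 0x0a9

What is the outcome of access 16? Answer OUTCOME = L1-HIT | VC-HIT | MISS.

OUTCOME = VC-HIT

0: 0xa2 (blk 10, set 2) → MISS  vc=[]
1: 0xaa (blk 10, set 2) → L1-HIT  vc=[]
2: 0x15a (blk 21, set 5) → MISS  vc=[]
3: 0xad (blk 10, set 2) → L1-HIT  vc=[]
4: 0x1ca (blk 28, set 4) → MISS  vc=[]
5: 0xab (blk 10, set 2) → L1-HIT  vc=[]
6: 0xa0 (blk 10, set 2) → L1-HIT  vc=[]
7: 0x113 (blk 17, set 1) → MISS  vc=[]
8: 0x2ce (blk 44, set 4) → MISS  vc=[28]
9: 0xa9 (blk 10, set 2) → L1-HIT  vc=[28]
10: 0xa8 (blk 10, set 2) → L1-HIT  vc=[28]
11: 0x1c9 (blk 28, set 4) → VC-HIT  vc=[44]
12: 0xa8 (blk 10, set 2) → L1-HIT  vc=[44]
13: 0xa2 (blk 10, set 2) → L1-HIT  vc=[44]
14: 0xaa (blk 10, set 2) → L1-HIT  vc=[44]
15: 0x12d (blk 18, set 2) → MISS  vc=[44, 10]
16: 0xa9 (blk 10, set 2) → VC-HIT  vc=[44, 18]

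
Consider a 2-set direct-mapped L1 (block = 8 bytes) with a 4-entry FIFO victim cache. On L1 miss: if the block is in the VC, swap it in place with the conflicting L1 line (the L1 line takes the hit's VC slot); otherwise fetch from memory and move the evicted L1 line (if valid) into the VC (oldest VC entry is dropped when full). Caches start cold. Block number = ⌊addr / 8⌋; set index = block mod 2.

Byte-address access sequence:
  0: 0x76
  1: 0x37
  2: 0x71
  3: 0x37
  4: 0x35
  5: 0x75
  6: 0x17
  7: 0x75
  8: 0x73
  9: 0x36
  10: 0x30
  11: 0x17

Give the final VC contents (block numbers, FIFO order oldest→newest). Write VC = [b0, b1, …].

  [0] addr=0x76 blk=14 s=0: MISS | VC []
  [1] addr=0x37 blk=6 s=0: MISS | VC [14]
  [2] addr=0x71 blk=14 s=0: VC-HIT | VC [6]
  [3] addr=0x37 blk=6 s=0: VC-HIT | VC [14]
  [4] addr=0x35 blk=6 s=0: L1-HIT | VC [14]
  [5] addr=0x75 blk=14 s=0: VC-HIT | VC [6]
  [6] addr=0x17 blk=2 s=0: MISS | VC [6, 14]
  [7] addr=0x75 blk=14 s=0: VC-HIT | VC [6, 2]
  [8] addr=0x73 blk=14 s=0: L1-HIT | VC [6, 2]
  [9] addr=0x36 blk=6 s=0: VC-HIT | VC [14, 2]
  [10] addr=0x30 blk=6 s=0: L1-HIT | VC [14, 2]
  [11] addr=0x17 blk=2 s=0: VC-HIT | VC [14, 6]

VC = [14, 6]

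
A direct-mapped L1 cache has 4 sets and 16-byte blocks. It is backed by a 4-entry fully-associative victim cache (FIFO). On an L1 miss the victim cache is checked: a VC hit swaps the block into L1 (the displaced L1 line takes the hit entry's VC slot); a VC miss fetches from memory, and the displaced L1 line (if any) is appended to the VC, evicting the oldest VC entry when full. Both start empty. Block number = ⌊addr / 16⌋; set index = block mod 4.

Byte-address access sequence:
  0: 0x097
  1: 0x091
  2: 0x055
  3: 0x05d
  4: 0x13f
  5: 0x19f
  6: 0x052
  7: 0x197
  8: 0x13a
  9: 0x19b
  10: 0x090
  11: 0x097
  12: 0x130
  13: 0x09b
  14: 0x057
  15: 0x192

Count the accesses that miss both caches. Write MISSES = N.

MISSES = 4

  [0] addr=0x97 blk=9 s=1: MISS | VC []
  [1] addr=0x91 blk=9 s=1: L1-HIT | VC []
  [2] addr=0x55 blk=5 s=1: MISS | VC [9]
  [3] addr=0x5d blk=5 s=1: L1-HIT | VC [9]
  [4] addr=0x13f blk=19 s=3: MISS | VC [9]
  [5] addr=0x19f blk=25 s=1: MISS | VC [9, 5]
  [6] addr=0x52 blk=5 s=1: VC-HIT | VC [9, 25]
  [7] addr=0x197 blk=25 s=1: VC-HIT | VC [9, 5]
  [8] addr=0x13a blk=19 s=3: L1-HIT | VC [9, 5]
  [9] addr=0x19b blk=25 s=1: L1-HIT | VC [9, 5]
  [10] addr=0x90 blk=9 s=1: VC-HIT | VC [25, 5]
  [11] addr=0x97 blk=9 s=1: L1-HIT | VC [25, 5]
  [12] addr=0x130 blk=19 s=3: L1-HIT | VC [25, 5]
  [13] addr=0x9b blk=9 s=1: L1-HIT | VC [25, 5]
  [14] addr=0x57 blk=5 s=1: VC-HIT | VC [25, 9]
  [15] addr=0x192 blk=25 s=1: VC-HIT | VC [5, 9]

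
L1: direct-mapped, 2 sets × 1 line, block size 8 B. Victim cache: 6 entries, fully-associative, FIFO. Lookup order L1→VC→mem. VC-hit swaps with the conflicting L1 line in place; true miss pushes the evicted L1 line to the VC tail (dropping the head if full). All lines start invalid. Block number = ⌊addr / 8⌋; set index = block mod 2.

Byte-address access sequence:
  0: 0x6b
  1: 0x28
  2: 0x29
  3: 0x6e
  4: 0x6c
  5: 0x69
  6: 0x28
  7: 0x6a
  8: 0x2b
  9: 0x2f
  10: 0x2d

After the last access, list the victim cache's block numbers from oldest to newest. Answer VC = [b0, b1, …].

0: 0x6b (blk 13, set 1) → MISS  vc=[]
1: 0x28 (blk 5, set 1) → MISS  vc=[13]
2: 0x29 (blk 5, set 1) → L1-HIT  vc=[13]
3: 0x6e (blk 13, set 1) → VC-HIT  vc=[5]
4: 0x6c (blk 13, set 1) → L1-HIT  vc=[5]
5: 0x69 (blk 13, set 1) → L1-HIT  vc=[5]
6: 0x28 (blk 5, set 1) → VC-HIT  vc=[13]
7: 0x6a (blk 13, set 1) → VC-HIT  vc=[5]
8: 0x2b (blk 5, set 1) → VC-HIT  vc=[13]
9: 0x2f (blk 5, set 1) → L1-HIT  vc=[13]
10: 0x2d (blk 5, set 1) → L1-HIT  vc=[13]

VC = [13]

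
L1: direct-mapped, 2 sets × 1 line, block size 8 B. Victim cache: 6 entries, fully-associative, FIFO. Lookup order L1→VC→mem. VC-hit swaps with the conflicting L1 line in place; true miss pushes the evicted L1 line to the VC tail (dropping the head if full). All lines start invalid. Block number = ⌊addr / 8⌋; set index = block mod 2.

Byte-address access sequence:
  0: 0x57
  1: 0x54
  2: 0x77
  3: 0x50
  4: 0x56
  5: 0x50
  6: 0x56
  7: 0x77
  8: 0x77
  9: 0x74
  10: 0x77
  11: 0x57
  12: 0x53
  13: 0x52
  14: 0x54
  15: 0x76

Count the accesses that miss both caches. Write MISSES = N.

  [0] addr=0x57 blk=10 s=0: MISS | VC []
  [1] addr=0x54 blk=10 s=0: L1-HIT | VC []
  [2] addr=0x77 blk=14 s=0: MISS | VC [10]
  [3] addr=0x50 blk=10 s=0: VC-HIT | VC [14]
  [4] addr=0x56 blk=10 s=0: L1-HIT | VC [14]
  [5] addr=0x50 blk=10 s=0: L1-HIT | VC [14]
  [6] addr=0x56 blk=10 s=0: L1-HIT | VC [14]
  [7] addr=0x77 blk=14 s=0: VC-HIT | VC [10]
  [8] addr=0x77 blk=14 s=0: L1-HIT | VC [10]
  [9] addr=0x74 blk=14 s=0: L1-HIT | VC [10]
  [10] addr=0x77 blk=14 s=0: L1-HIT | VC [10]
  [11] addr=0x57 blk=10 s=0: VC-HIT | VC [14]
  [12] addr=0x53 blk=10 s=0: L1-HIT | VC [14]
  [13] addr=0x52 blk=10 s=0: L1-HIT | VC [14]
  [14] addr=0x54 blk=10 s=0: L1-HIT | VC [14]
  [15] addr=0x76 blk=14 s=0: VC-HIT | VC [10]

MISSES = 2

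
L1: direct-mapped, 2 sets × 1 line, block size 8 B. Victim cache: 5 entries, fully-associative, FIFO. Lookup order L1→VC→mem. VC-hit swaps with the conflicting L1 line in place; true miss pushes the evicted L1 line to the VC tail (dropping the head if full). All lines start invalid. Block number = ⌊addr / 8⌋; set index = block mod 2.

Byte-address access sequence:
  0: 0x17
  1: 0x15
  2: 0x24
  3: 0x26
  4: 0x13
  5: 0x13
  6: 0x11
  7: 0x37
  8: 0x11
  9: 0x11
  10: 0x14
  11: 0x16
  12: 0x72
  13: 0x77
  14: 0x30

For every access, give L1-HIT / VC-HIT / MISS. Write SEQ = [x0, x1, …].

SEQ = [MISS, L1-HIT, MISS, L1-HIT, VC-HIT, L1-HIT, L1-HIT, MISS, VC-HIT, L1-HIT, L1-HIT, L1-HIT, MISS, L1-HIT, VC-HIT]

  [0] addr=0x17 blk=2 s=0: MISS | VC []
  [1] addr=0x15 blk=2 s=0: L1-HIT | VC []
  [2] addr=0x24 blk=4 s=0: MISS | VC [2]
  [3] addr=0x26 blk=4 s=0: L1-HIT | VC [2]
  [4] addr=0x13 blk=2 s=0: VC-HIT | VC [4]
  [5] addr=0x13 blk=2 s=0: L1-HIT | VC [4]
  [6] addr=0x11 blk=2 s=0: L1-HIT | VC [4]
  [7] addr=0x37 blk=6 s=0: MISS | VC [4, 2]
  [8] addr=0x11 blk=2 s=0: VC-HIT | VC [4, 6]
  [9] addr=0x11 blk=2 s=0: L1-HIT | VC [4, 6]
  [10] addr=0x14 blk=2 s=0: L1-HIT | VC [4, 6]
  [11] addr=0x16 blk=2 s=0: L1-HIT | VC [4, 6]
  [12] addr=0x72 blk=14 s=0: MISS | VC [4, 6, 2]
  [13] addr=0x77 blk=14 s=0: L1-HIT | VC [4, 6, 2]
  [14] addr=0x30 blk=6 s=0: VC-HIT | VC [4, 14, 2]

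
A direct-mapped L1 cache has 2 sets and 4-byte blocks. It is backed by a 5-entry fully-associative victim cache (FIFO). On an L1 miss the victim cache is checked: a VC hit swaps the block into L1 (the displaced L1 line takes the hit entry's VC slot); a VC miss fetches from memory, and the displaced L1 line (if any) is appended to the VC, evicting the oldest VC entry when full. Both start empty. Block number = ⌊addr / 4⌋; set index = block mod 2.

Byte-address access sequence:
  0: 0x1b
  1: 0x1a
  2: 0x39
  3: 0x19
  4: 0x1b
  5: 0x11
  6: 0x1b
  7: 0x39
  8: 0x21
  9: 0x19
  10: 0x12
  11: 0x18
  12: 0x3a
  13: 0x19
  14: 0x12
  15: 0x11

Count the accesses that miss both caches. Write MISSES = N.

0: 0x1b (blk 6, set 0) → MISS  vc=[]
1: 0x1a (blk 6, set 0) → L1-HIT  vc=[]
2: 0x39 (blk 14, set 0) → MISS  vc=[6]
3: 0x19 (blk 6, set 0) → VC-HIT  vc=[14]
4: 0x1b (blk 6, set 0) → L1-HIT  vc=[14]
5: 0x11 (blk 4, set 0) → MISS  vc=[14, 6]
6: 0x1b (blk 6, set 0) → VC-HIT  vc=[14, 4]
7: 0x39 (blk 14, set 0) → VC-HIT  vc=[6, 4]
8: 0x21 (blk 8, set 0) → MISS  vc=[6, 4, 14]
9: 0x19 (blk 6, set 0) → VC-HIT  vc=[8, 4, 14]
10: 0x12 (blk 4, set 0) → VC-HIT  vc=[8, 6, 14]
11: 0x18 (blk 6, set 0) → VC-HIT  vc=[8, 4, 14]
12: 0x3a (blk 14, set 0) → VC-HIT  vc=[8, 4, 6]
13: 0x19 (blk 6, set 0) → VC-HIT  vc=[8, 4, 14]
14: 0x12 (blk 4, set 0) → VC-HIT  vc=[8, 6, 14]
15: 0x11 (blk 4, set 0) → L1-HIT  vc=[8, 6, 14]

MISSES = 4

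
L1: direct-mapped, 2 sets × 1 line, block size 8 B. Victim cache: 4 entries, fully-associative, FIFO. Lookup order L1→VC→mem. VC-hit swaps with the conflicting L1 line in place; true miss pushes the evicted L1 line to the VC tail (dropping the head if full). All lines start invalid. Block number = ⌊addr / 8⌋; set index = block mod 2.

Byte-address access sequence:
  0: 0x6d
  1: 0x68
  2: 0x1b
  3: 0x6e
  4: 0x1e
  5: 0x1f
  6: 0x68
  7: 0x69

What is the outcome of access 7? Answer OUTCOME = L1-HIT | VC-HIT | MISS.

0: 0x6d (blk 13, set 1) → MISS  vc=[]
1: 0x68 (blk 13, set 1) → L1-HIT  vc=[]
2: 0x1b (blk 3, set 1) → MISS  vc=[13]
3: 0x6e (blk 13, set 1) → VC-HIT  vc=[3]
4: 0x1e (blk 3, set 1) → VC-HIT  vc=[13]
5: 0x1f (blk 3, set 1) → L1-HIT  vc=[13]
6: 0x68 (blk 13, set 1) → VC-HIT  vc=[3]
7: 0x69 (blk 13, set 1) → L1-HIT  vc=[3]

OUTCOME = L1-HIT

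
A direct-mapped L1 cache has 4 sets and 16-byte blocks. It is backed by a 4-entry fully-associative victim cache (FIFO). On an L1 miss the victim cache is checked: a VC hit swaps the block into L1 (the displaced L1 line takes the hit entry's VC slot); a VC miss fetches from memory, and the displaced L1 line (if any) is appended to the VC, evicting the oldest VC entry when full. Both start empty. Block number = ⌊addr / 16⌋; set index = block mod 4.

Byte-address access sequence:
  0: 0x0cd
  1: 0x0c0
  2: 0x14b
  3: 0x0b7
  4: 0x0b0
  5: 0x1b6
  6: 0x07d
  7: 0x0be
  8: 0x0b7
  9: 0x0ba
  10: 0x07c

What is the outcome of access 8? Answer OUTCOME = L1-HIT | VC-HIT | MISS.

#0 0xcd→b12/s0 MISS; vc=[]
#1 0xc0→b12/s0 L1-HIT; vc=[]
#2 0x14b→b20/s0 MISS; vc=[12]
#3 0xb7→b11/s3 MISS; vc=[12]
#4 0xb0→b11/s3 L1-HIT; vc=[12]
#5 0x1b6→b27/s3 MISS; vc=[12,11]
#6 0x7d→b7/s3 MISS; vc=[12,11,27]
#7 0xbe→b11/s3 VC-HIT; vc=[12,7,27]
#8 0xb7→b11/s3 L1-HIT; vc=[12,7,27]
#9 0xba→b11/s3 L1-HIT; vc=[12,7,27]
#10 0x7c→b7/s3 VC-HIT; vc=[12,11,27]

OUTCOME = L1-HIT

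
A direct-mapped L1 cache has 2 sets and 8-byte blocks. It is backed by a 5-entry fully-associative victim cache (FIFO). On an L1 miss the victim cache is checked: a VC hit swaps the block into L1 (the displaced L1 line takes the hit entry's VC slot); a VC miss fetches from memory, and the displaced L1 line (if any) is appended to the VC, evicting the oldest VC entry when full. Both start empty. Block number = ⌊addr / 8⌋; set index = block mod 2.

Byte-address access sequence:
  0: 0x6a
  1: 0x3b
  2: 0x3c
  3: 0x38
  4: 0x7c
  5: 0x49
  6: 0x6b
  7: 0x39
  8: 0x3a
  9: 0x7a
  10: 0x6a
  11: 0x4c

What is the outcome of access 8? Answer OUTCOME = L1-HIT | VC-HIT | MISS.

OUTCOME = L1-HIT

0: 0x6a (blk 13, set 1) → MISS  vc=[]
1: 0x3b (blk 7, set 1) → MISS  vc=[13]
2: 0x3c (blk 7, set 1) → L1-HIT  vc=[13]
3: 0x38 (blk 7, set 1) → L1-HIT  vc=[13]
4: 0x7c (blk 15, set 1) → MISS  vc=[13, 7]
5: 0x49 (blk 9, set 1) → MISS  vc=[13, 7, 15]
6: 0x6b (blk 13, set 1) → VC-HIT  vc=[9, 7, 15]
7: 0x39 (blk 7, set 1) → VC-HIT  vc=[9, 13, 15]
8: 0x3a (blk 7, set 1) → L1-HIT  vc=[9, 13, 15]
9: 0x7a (blk 15, set 1) → VC-HIT  vc=[9, 13, 7]
10: 0x6a (blk 13, set 1) → VC-HIT  vc=[9, 15, 7]
11: 0x4c (blk 9, set 1) → VC-HIT  vc=[13, 15, 7]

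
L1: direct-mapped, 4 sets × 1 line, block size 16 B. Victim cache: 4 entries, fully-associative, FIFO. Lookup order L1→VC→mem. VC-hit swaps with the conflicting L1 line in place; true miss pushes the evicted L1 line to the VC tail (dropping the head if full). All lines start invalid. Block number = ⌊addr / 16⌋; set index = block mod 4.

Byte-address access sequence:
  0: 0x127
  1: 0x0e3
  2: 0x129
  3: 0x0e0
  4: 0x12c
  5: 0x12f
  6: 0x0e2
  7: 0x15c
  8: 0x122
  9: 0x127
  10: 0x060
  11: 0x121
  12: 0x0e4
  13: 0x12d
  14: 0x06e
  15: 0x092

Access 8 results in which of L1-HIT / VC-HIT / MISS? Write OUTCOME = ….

  [0] addr=0x127 blk=18 s=2: MISS | VC []
  [1] addr=0xe3 blk=14 s=2: MISS | VC [18]
  [2] addr=0x129 blk=18 s=2: VC-HIT | VC [14]
  [3] addr=0xe0 blk=14 s=2: VC-HIT | VC [18]
  [4] addr=0x12c blk=18 s=2: VC-HIT | VC [14]
  [5] addr=0x12f blk=18 s=2: L1-HIT | VC [14]
  [6] addr=0xe2 blk=14 s=2: VC-HIT | VC [18]
  [7] addr=0x15c blk=21 s=1: MISS | VC [18]
  [8] addr=0x122 blk=18 s=2: VC-HIT | VC [14]
  [9] addr=0x127 blk=18 s=2: L1-HIT | VC [14]
  [10] addr=0x60 blk=6 s=2: MISS | VC [14, 18]
  [11] addr=0x121 blk=18 s=2: VC-HIT | VC [14, 6]
  [12] addr=0xe4 blk=14 s=2: VC-HIT | VC [18, 6]
  [13] addr=0x12d blk=18 s=2: VC-HIT | VC [14, 6]
  [14] addr=0x6e blk=6 s=2: VC-HIT | VC [14, 18]
  [15] addr=0x92 blk=9 s=1: MISS | VC [14, 18, 21]

OUTCOME = VC-HIT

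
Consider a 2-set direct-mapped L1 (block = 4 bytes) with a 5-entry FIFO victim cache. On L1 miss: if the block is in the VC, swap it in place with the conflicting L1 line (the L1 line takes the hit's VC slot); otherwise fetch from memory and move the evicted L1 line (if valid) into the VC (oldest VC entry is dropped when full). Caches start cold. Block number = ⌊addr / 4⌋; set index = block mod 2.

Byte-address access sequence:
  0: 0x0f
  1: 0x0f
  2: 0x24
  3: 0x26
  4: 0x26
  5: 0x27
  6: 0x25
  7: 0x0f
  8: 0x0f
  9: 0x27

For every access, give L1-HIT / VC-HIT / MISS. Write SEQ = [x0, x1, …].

SEQ = [MISS, L1-HIT, MISS, L1-HIT, L1-HIT, L1-HIT, L1-HIT, VC-HIT, L1-HIT, VC-HIT]

#0 0xf→b3/s1 MISS; vc=[]
#1 0xf→b3/s1 L1-HIT; vc=[]
#2 0x24→b9/s1 MISS; vc=[3]
#3 0x26→b9/s1 L1-HIT; vc=[3]
#4 0x26→b9/s1 L1-HIT; vc=[3]
#5 0x27→b9/s1 L1-HIT; vc=[3]
#6 0x25→b9/s1 L1-HIT; vc=[3]
#7 0xf→b3/s1 VC-HIT; vc=[9]
#8 0xf→b3/s1 L1-HIT; vc=[9]
#9 0x27→b9/s1 VC-HIT; vc=[3]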